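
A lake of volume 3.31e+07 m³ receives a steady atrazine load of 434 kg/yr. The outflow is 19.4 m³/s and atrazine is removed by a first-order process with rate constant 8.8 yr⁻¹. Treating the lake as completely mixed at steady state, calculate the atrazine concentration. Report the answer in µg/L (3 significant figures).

0.480 µg/L

Outflow Q = 19.4 m³/s × 3.156e+07 s/yr = 6.122e+08 m³/yr.
Steady-state CSTR mass balance: W = Q·C + k·V·C, so C = W/(Q + kV).
Q + kV = 6.122e+08 + 8.8·3.31e+07 = 9.035e+08 m³/yr.
C = 434/9.035e+08 = 4.804e-07 kg/m³ = 0.0004804 mg/L = 0.4804 µg/L.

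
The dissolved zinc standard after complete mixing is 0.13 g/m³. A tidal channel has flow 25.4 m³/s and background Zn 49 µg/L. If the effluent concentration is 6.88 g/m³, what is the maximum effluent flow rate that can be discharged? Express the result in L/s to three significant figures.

49 µg/L = 0.049 mg/L.
Mass balance at complete mixing: C_std·(Q_w + Q_r) = Q_w·C_e + Q_r·C_b.
Rearranging, Q_w = Q_r·(C_std − C_b)/(C_e − C_std) = 25.4·(0.13 − 0.049) / (6.88 − 0.13) = 0.3048 m³/s.
= 304.8 L/s.

305 L/s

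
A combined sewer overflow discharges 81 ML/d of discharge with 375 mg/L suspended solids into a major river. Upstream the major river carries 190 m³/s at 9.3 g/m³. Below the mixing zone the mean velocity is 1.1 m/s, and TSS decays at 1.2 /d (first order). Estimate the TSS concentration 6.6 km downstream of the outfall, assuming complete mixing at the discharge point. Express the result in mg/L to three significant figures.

81 ML/d = 0.9375 m³/s.
After complete mixing, C₀ = (0.9375·375 + 190·9.3) / 190.9 = 11.1 mg/L.
Travel time t = 6600 m / 1.1 m/s = 6000 s = 0.06944 d.
C = 11.1·exp(−1.2·0.06944) = 11.1·0.92 = 10.21 mg/L.

10.2 mg/L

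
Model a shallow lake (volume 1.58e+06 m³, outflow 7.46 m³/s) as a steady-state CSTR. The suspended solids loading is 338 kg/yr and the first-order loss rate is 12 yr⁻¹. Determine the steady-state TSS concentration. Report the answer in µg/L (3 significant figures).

Outflow Q = 7.46 m³/s × 3.156e+07 s/yr = 2.354e+08 m³/yr.
Steady-state CSTR mass balance: W = Q·C + k·V·C, so C = W/(Q + kV).
Q + kV = 2.354e+08 + 12·1.58e+06 = 2.544e+08 m³/yr.
C = 338/2.544e+08 = 1.329e-06 kg/m³ = 0.001329 mg/L = 1.329 µg/L.

1.33 µg/L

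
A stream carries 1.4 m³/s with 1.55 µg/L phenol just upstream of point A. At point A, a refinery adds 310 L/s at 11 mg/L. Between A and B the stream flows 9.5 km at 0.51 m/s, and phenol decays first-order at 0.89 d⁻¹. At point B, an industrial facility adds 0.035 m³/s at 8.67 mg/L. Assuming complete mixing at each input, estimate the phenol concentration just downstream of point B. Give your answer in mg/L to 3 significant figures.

1.55 µg/L = 0.00155 mg/L.
310 L/s = 0.31 m³/s.
After input A: C = (1.4·0.00155 + 0.31·11) / 1.71 = 1.995 mg/L.
Over the 9.5 km reach to input B (t = 1.863e+04 s = 0.2156 d), decay gives C = 1.995·exp(−0.89·0.2156) = 1.647 mg/L.
After input B: C = (1.71·1.647 + 0.035·8.67) / 1.745 = 1.788 mg/L.

1.79 mg/L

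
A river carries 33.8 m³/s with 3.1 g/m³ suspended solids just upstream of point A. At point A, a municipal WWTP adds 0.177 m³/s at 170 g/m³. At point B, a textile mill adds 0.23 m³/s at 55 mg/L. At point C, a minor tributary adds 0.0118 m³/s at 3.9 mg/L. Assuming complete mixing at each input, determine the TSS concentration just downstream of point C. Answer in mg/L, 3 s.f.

After input A: C = (33.8·3.1 + 0.177·170) / 33.98 = 3.969 mg/L.
After input B: C = (33.98·3.969 + 0.23·55) / 34.21 = 4.313 mg/L.
After input C: C = (34.21·4.313 + 0.0118·3.9) / 34.22 = 4.312 mg/L.

4.31 mg/L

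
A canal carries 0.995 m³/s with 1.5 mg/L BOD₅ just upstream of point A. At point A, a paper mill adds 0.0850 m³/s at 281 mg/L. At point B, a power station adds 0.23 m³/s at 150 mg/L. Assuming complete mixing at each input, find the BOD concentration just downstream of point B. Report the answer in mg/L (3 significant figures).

After input A: C = (0.995·1.5 + 0.085·281) / 1.08 = 23.5 mg/L.
After input B: C = (1.08·23.5 + 0.23·150) / 1.31 = 45.71 mg/L.

45.7 mg/L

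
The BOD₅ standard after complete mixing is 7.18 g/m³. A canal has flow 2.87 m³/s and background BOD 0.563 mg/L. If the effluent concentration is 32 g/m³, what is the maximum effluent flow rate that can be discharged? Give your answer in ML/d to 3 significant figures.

Mass balance at complete mixing: C_std·(Q_w + Q_r) = Q_w·C_e + Q_r·C_b.
Rearranging, Q_w = Q_r·(C_std − C_b)/(C_e − C_std) = 2.87·(7.18 − 0.563) / (32 − 7.18) = 0.7651 m³/s.
= 66.11 ML/d.

66.1 ML/d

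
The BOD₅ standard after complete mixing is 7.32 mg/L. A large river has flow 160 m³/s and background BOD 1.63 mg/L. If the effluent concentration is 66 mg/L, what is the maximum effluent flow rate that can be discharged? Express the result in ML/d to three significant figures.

1340 ML/d

Mass balance at complete mixing: C_std·(Q_w + Q_r) = Q_w·C_e + Q_r·C_b.
Rearranging, Q_w = Q_r·(C_std − C_b)/(C_e − C_std) = 160·(7.32 − 1.63) / (66 − 7.32) = 15.51 m³/s.
= 1340 ML/d.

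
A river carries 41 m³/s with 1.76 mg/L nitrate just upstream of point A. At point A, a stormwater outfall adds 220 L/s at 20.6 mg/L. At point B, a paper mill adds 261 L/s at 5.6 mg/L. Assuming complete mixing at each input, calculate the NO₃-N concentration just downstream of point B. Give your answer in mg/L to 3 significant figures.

220 L/s = 0.22 m³/s.
After input A: C = (41·1.76 + 0.22·20.6) / 41.22 = 1.861 mg/L.
261 L/s = 0.261 m³/s.
After input B: C = (41.22·1.861 + 0.261·5.6) / 41.48 = 1.884 mg/L.

1.88 mg/L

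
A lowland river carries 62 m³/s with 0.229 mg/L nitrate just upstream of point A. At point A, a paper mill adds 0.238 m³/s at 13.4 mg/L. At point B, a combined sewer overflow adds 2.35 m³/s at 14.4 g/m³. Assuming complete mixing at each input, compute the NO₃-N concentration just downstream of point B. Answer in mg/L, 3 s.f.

After input A: C = (62·0.229 + 0.238·13.4) / 62.24 = 0.2794 mg/L.
After input B: C = (62.24·0.2794 + 2.35·14.4) / 64.59 = 0.7931 mg/L.

0.793 mg/L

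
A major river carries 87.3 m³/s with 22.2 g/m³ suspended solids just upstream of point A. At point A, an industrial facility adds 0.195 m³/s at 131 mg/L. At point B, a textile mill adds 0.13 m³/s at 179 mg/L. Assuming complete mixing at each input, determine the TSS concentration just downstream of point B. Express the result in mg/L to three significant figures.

22.7 mg/L

After input A: C = (87.3·22.2 + 0.195·131) / 87.49 = 22.44 mg/L.
After input B: C = (87.49·22.44 + 0.13·179) / 87.62 = 22.67 mg/L.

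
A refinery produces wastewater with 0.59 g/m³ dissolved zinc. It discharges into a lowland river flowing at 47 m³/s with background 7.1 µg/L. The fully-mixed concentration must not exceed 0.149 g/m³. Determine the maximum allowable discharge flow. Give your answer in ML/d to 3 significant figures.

1310 ML/d

7.1 µg/L = 0.0071 mg/L.
Mass balance at complete mixing: C_std·(Q_w + Q_r) = Q_w·C_e + Q_r·C_b.
Rearranging, Q_w = Q_r·(C_std − C_b)/(C_e − C_std) = 47·(0.149 − 0.0071) / (0.59 − 0.149) = 15.12 m³/s.
= 1307 ML/d.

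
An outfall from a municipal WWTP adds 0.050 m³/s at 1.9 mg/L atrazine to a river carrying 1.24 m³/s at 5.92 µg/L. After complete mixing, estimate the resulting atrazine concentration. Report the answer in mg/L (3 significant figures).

0.0793 mg/L

5.92 µg/L = 0.00592 mg/L.
By mass balance at complete mixing, C = (0.05·1.9 + 1.24·0.00592) / (0.05 + 1.24) = 0.1023/1.29 = 0.07933 mg/L.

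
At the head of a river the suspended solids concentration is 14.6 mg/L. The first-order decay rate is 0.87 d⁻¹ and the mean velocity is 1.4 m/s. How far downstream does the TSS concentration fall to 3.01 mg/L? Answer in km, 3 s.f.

220 km

From C = C₀·e^(−kt), t = ln(C₀/C)/k = ln(14.6/3.01)/0.87 = 1.579/0.87 = 1.815 d.
Distance = v·t = 1.4 m/s × 1.568e+05 s = 2.195e+05 m = 219.5 km.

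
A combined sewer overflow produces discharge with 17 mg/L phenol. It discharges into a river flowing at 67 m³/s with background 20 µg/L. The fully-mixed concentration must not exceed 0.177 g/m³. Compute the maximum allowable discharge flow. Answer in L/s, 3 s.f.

625 L/s

20 µg/L = 0.02 mg/L.
Mass balance at complete mixing: C_std·(Q_w + Q_r) = Q_w·C_e + Q_r·C_b.
Rearranging, Q_w = Q_r·(C_std − C_b)/(C_e − C_std) = 67·(0.177 − 0.02) / (17 − 0.177) = 0.6253 m³/s.
= 625.3 L/s.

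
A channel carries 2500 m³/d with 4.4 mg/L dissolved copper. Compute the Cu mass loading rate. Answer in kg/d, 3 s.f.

11.0 kg/d

2500 m³/d = 0.02894 m³/s.
Mass flux = Q·C = 0.02894 m³/s × 4.4 g/m³ = 0.1273 g/s.
= 0.1273 g/s × 86.4 = 11 kg/d.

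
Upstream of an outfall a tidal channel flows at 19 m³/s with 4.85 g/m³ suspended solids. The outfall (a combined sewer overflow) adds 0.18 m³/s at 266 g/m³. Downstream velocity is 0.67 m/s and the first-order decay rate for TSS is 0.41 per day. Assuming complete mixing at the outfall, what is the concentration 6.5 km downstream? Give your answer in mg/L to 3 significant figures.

After complete mixing, C₀ = (0.18·266 + 19·4.85) / 19.18 = 7.301 mg/L.
Travel time t = 6500 m / 0.67 m/s = 9701 s = 0.1123 d.
C = 7.301·exp(−0.41·0.1123) = 7.301·0.955 = 6.972 mg/L.

6.97 mg/L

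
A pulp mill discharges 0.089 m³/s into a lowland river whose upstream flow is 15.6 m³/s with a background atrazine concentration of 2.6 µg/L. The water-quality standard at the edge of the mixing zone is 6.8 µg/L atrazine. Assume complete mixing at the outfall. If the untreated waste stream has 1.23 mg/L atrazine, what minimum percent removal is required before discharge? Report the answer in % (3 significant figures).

2.6 µg/L = 0.0026 mg/L.
6.8 µg/L = 0.0068 mg/L.
Mass balance: 0.0068·15.69 = 0.089·Cₑ + 15.6·0.0026.
Cₑ = (0.1067 − 0.04056) / 0.089 = 0.743 mg/L.
Required removal = 1 − 0.743/1.23 = 39.6 %.

39.6 %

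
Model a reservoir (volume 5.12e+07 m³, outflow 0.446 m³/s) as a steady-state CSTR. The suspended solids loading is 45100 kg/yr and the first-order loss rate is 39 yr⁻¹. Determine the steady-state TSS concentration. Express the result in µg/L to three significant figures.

22.4 µg/L

Outflow Q = 0.446 m³/s × 3.156e+07 s/yr = 1.407e+07 m³/yr.
Steady-state CSTR mass balance: W = Q·C + k·V·C, so C = W/(Q + kV).
Q + kV = 1.407e+07 + 39·5.12e+07 = 2.011e+09 m³/yr.
C = 45100/2.011e+09 = 2.243e-05 kg/m³ = 0.02243 mg/L = 22.43 µg/L.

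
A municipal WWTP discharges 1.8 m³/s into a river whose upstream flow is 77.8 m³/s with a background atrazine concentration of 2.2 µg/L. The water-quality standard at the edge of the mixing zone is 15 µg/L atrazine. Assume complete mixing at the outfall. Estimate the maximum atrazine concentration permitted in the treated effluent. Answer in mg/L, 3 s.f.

2.2 µg/L = 0.0022 mg/L.
15 µg/L = 0.015 mg/L.
Mass balance: 0.015·79.6 = 1.8·Cₑ + 77.8·0.0022.
Cₑ = (1.194 − 0.1712) / 1.8 = 0.5682 mg/L.

0.568 mg/L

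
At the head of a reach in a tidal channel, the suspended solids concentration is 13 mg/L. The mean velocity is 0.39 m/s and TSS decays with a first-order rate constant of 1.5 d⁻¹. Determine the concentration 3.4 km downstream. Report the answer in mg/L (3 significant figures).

Travel time t = 3.4 km / 0.39 m/s = 3400/0.39 = 8718 s = 0.1009 d.
First-order decay: C = 13·exp(−1.5·0.1009) = 13·0.8595 = 11.17 mg/L.

11.2 mg/L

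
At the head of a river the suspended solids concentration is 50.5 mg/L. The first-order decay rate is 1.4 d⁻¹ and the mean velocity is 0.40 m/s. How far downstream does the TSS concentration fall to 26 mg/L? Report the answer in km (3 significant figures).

16.4 km

From C = C₀·e^(−kt), t = ln(C₀/C)/k = ln(50.5/26)/1.4 = 0.6639/1.4 = 0.4742 d.
Distance = v·t = 0.40 m/s × 4.097e+04 s = 1.639e+04 m = 16.39 km.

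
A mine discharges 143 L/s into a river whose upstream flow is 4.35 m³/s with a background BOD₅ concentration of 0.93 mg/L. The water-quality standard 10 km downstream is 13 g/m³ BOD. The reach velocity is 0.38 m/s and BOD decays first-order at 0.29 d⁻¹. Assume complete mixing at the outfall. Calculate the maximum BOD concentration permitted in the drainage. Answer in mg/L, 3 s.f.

418 mg/L

143 L/s = 0.143 m³/s.
Travel time to the compliance point: t = 1e+04/0.38 = 2.632e+04 s = 0.3046 d; decay factor exp(−0.29·0.3046) = 0.9155.
So the concentration just after mixing may be at most 13/0.9155 = 14.2 mg/L.
Mass balance: 14.2·4.493 = 0.143·Cₑ + 4.35·0.93.
Cₑ = (63.8 − 4.045) / 0.143 = 417.9 mg/L.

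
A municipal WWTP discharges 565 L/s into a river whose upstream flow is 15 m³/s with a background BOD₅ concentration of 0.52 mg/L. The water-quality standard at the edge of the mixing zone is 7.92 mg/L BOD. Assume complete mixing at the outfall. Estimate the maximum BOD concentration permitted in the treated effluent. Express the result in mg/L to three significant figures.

204 mg/L

565 L/s = 0.565 m³/s.
Mass balance: 7.92·15.56 = 0.565·Cₑ + 15·0.52.
Cₑ = (123.3 − 7.8) / 0.565 = 204.4 mg/L.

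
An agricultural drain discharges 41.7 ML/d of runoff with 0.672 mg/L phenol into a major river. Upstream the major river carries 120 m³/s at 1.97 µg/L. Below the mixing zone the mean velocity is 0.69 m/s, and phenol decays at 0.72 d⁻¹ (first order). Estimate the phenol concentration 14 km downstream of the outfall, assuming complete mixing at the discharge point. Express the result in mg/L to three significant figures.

41.7 ML/d = 0.4826 m³/s.
1.97 µg/L = 0.00197 mg/L.
After complete mixing, C₀ = (0.4826·0.672 + 120·0.00197) / 120.5 = 0.004654 mg/L.
Travel time t = 1.4e+04 m / 0.69 m/s = 2.029e+04 s = 0.2348 d.
C = 0.004654·exp(−0.72·0.2348) = 0.004654·0.8444 = 0.00393 mg/L.

0.00393 mg/L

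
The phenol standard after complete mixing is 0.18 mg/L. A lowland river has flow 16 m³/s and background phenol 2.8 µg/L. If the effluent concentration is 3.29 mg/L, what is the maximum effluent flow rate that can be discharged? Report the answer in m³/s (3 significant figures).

0.912 m³/s

2.8 µg/L = 0.0028 mg/L.
Mass balance at complete mixing: C_std·(Q_w + Q_r) = Q_w·C_e + Q_r·C_b.
Rearranging, Q_w = Q_r·(C_std − C_b)/(C_e − C_std) = 16·(0.18 − 0.0028) / (3.29 − 0.18) = 0.9116 m³/s.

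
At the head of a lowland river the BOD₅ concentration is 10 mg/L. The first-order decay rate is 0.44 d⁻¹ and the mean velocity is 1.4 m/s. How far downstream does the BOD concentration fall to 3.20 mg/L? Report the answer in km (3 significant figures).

313 km

From C = C₀·e^(−kt), t = ln(C₀/C)/k = ln(10/3.20)/0.44 = 1.139/0.44 = 2.59 d.
Distance = v·t = 1.4 m/s × 2.237e+05 s = 3.132e+05 m = 313.2 km.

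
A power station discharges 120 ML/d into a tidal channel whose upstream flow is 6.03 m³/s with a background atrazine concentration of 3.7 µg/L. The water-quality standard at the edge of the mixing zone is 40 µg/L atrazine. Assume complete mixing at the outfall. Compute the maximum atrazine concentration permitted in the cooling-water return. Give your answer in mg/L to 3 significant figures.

120 ML/d = 1.389 m³/s.
3.7 µg/L = 0.0037 mg/L.
40 µg/L = 0.04 mg/L.
Mass balance: 0.04·7.419 = 1.389·Cₑ + 6.03·0.0037.
Cₑ = (0.2968 − 0.02231) / 1.389 = 0.1976 mg/L.

0.198 mg/L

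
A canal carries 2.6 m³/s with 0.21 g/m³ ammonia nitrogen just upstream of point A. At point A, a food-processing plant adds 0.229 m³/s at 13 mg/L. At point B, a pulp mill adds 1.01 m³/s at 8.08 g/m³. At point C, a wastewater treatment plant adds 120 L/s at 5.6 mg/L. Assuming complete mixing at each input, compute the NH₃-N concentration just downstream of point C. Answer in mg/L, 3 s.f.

3.12 mg/L

After input A: C = (2.6·0.21 + 0.229·13) / 2.829 = 1.245 mg/L.
After input B: C = (2.829·1.245 + 1.01·8.08) / 3.839 = 3.043 mg/L.
120 L/s = 0.12 m³/s.
After input C: C = (3.839·3.043 + 0.12·5.6) / 3.959 = 3.121 mg/L.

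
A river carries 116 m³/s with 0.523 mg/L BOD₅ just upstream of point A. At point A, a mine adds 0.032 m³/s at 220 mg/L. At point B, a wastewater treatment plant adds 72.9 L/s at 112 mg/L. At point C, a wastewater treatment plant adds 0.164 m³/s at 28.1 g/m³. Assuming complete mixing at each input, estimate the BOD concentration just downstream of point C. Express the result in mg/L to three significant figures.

0.692 mg/L

After input A: C = (116·0.523 + 0.032·220) / 116 = 0.5835 mg/L.
72.9 L/s = 0.0729 m³/s.
After input B: C = (116·0.5835 + 0.0729·112) / 116.1 = 0.6535 mg/L.
After input C: C = (116.1·0.6535 + 0.164·28.1) / 116.3 = 0.6922 mg/L.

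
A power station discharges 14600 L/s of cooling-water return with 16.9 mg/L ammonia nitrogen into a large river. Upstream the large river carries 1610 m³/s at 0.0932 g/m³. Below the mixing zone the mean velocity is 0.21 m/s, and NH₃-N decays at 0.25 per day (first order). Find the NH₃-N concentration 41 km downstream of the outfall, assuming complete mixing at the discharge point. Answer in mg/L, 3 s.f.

14600 L/s = 14.6 m³/s.
After complete mixing, C₀ = (14.6·16.9 + 1610·0.0932) / 1625 = 0.2442 mg/L.
Travel time t = 4.1e+04 m / 0.21 m/s = 1.952e+05 s = 2.26 d.
C = 0.2442·exp(−0.25·2.26) = 0.2442·0.5684 = 0.1388 mg/L.

0.139 mg/L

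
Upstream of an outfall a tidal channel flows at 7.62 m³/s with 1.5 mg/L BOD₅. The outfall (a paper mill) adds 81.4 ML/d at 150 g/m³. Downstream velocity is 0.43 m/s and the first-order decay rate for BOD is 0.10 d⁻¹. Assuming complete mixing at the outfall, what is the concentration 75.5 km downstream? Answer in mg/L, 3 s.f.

14.6 mg/L

81.4 ML/d = 0.9421 m³/s.
After complete mixing, C₀ = (0.9421·150 + 7.62·1.5) / 8.562 = 17.84 mg/L.
Travel time t = 7.55e+04 m / 0.43 m/s = 1.756e+05 s = 2.032 d.
C = 17.84·exp(−0.10·2.032) = 17.84·0.8161 = 14.56 mg/L.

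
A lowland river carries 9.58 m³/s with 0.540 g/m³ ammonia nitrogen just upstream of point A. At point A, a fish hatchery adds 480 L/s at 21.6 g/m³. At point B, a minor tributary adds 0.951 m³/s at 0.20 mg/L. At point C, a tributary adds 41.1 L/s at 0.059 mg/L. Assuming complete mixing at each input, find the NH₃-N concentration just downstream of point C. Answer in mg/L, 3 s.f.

480 L/s = 0.48 m³/s.
After input A: C = (9.58·0.54 + 0.48·21.6) / 10.06 = 1.545 mg/L.
After input B: C = (10.06·1.545 + 0.951·0.2) / 11.01 = 1.429 mg/L.
41.1 L/s = 0.0411 m³/s.
After input C: C = (11.01·1.429 + 0.0411·0.059) / 11.05 = 1.424 mg/L.

1.42 mg/L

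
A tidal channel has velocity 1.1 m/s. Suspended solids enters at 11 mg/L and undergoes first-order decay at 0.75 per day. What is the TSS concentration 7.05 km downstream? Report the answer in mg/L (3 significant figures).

10.4 mg/L

Travel time t = 7.05 km / 1.1 m/s = 7050/1.1 = 6409 s = 0.07418 d.
First-order decay: C = 11·exp(−0.75·0.07418) = 11·0.9459 = 10.4 mg/L.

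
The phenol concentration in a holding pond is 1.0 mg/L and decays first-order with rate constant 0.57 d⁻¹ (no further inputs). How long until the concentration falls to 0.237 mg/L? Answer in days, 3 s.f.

2.53 d

t = ln(C₀/C)/k = ln(1.0/0.237)/0.57 = 1.44/0.57 = 2.526 d.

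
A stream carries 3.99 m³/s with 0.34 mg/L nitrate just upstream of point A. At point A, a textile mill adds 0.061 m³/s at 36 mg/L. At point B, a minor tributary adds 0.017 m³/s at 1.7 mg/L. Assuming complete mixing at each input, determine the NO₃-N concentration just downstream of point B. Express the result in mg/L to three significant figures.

0.880 mg/L

After input A: C = (3.99·0.34 + 0.061·36) / 4.051 = 0.877 mg/L.
After input B: C = (4.051·0.877 + 0.017·1.7) / 4.068 = 0.8804 mg/L.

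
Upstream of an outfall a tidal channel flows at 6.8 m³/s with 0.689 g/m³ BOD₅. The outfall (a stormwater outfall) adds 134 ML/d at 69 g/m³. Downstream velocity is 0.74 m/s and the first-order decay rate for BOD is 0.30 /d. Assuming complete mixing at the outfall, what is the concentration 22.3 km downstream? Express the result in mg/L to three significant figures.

134 ML/d = 1.551 m³/s.
After complete mixing, C₀ = (1.551·69 + 6.8·0.689) / 8.351 = 13.38 mg/L.
Travel time t = 2.23e+04 m / 0.74 m/s = 3.014e+04 s = 0.3488 d.
C = 13.38·exp(−0.30·0.3488) = 13.38·0.9007 = 12.05 mg/L.

12.0 mg/L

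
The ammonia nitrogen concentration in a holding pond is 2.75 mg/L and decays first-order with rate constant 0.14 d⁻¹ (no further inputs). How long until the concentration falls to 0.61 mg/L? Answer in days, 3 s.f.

10.8 d

t = ln(C₀/C)/k = ln(2.75/0.61)/0.14 = 1.506/0.14 = 10.76 d.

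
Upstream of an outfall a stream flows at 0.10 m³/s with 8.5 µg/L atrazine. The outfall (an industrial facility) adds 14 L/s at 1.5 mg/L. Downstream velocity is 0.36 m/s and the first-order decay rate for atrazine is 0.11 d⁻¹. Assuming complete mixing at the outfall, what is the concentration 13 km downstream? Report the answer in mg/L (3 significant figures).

0.183 mg/L

14 L/s = 0.014 m³/s.
8.5 µg/L = 0.0085 mg/L.
After complete mixing, C₀ = (0.014·1.5 + 0.1·0.0085) / 0.114 = 0.1917 mg/L.
Travel time t = 1.3e+04 m / 0.36 m/s = 3.611e+04 s = 0.418 d.
C = 0.1917·exp(−0.11·0.418) = 0.1917·0.9551 = 0.1831 mg/L.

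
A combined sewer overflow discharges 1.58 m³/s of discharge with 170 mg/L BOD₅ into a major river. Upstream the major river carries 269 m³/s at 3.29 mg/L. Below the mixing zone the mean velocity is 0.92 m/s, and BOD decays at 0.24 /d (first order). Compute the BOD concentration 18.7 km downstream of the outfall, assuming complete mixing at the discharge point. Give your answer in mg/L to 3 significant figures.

4.03 mg/L

After complete mixing, C₀ = (1.58·170 + 269·3.29) / 270.6 = 4.263 mg/L.
Travel time t = 1.87e+04 m / 0.92 m/s = 2.033e+04 s = 0.2353 d.
C = 4.263·exp(−0.24·0.2353) = 4.263·0.9451 = 4.029 mg/L.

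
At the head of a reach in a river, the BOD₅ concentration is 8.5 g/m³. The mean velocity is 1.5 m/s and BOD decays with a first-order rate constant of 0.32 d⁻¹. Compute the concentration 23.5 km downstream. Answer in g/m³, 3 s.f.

8.02 g/m³

Travel time t = 23.5 km / 1.5 m/s = 2.35e+04/1.5 = 1.567e+04 s = 0.1813 d.
First-order decay: C = 8.5·exp(−0.32·0.1813) = 8.5·0.9436 = 8.021 g/m³.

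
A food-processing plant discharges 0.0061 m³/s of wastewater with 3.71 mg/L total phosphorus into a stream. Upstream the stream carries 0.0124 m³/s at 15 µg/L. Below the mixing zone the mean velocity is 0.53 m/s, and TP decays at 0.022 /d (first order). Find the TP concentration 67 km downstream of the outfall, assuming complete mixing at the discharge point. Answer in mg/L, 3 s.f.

1.19 mg/L

15 µg/L = 0.015 mg/L.
After complete mixing, C₀ = (0.0061·3.71 + 0.0124·0.015) / 0.0185 = 1.233 mg/L.
Travel time t = 6.7e+04 m / 0.53 m/s = 1.264e+05 s = 1.463 d.
C = 1.233·exp(−0.022·1.463) = 1.233·0.9683 = 1.194 mg/L.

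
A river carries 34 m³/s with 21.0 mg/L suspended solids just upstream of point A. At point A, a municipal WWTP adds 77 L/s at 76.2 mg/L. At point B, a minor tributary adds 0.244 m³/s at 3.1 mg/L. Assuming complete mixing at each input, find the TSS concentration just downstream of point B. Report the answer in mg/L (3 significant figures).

77 L/s = 0.077 m³/s.
After input A: C = (34·21 + 0.077·76.2) / 34.08 = 21.12 mg/L.
After input B: C = (34.08·21.12 + 0.244·3.1) / 34.32 = 21 mg/L.

21.0 mg/L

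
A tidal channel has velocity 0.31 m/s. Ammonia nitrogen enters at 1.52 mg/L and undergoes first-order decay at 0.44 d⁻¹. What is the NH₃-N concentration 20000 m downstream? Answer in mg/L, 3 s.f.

Travel time t = 20000 m / 0.31 m/s = 2e+04/0.31 = 6.452e+04 s = 0.7467 d.
First-order decay: C = 1.52·exp(−0.44·0.7467) = 1.52·0.72 = 1.094 mg/L.

1.09 mg/L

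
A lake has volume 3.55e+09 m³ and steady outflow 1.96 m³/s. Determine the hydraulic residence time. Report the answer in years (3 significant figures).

57.4 yr

Q = 1.96 m³/s × 3.156e+07 s/yr = 6.185e+07 m³/yr.
Hydraulic residence time τ = V/Q = 3.55e+09/6.185e+07 = 57.39 yr.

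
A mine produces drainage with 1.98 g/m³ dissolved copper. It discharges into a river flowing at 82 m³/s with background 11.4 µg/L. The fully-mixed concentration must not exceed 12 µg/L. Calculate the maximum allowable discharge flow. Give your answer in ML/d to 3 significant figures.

2.16 ML/d

11.4 µg/L = 0.0114 mg/L.
12 µg/L = 0.012 mg/L.
Mass balance at complete mixing: C_std·(Q_w + Q_r) = Q_w·C_e + Q_r·C_b.
Rearranging, Q_w = Q_r·(C_std − C_b)/(C_e − C_std) = 82·(0.012 − 0.0114) / (1.98 − 0.012) = 0.025 m³/s.
= 2.16 ML/d.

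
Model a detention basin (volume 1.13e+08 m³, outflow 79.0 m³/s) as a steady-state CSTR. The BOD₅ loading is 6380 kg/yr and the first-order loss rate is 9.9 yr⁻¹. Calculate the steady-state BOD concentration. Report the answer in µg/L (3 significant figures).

Outflow Q = 79.0 m³/s × 3.156e+07 s/yr = 2.493e+09 m³/yr.
Steady-state CSTR mass balance: W = Q·C + k·V·C, so C = W/(Q + kV).
Q + kV = 2.493e+09 + 9.9·1.13e+08 = 3.612e+09 m³/yr.
C = 6380/3.612e+09 = 1.766e-06 kg/m³ = 0.001766 mg/L = 1.766 µg/L.

1.77 µg/L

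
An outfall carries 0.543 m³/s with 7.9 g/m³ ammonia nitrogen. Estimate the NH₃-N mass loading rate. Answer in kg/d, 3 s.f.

371 kg/d

Mass flux = Q·C = 0.543 m³/s × 7.9 g/m³ = 4.29 g/s.
= 4.29 g/s × 86.4 = 370.6 kg/d.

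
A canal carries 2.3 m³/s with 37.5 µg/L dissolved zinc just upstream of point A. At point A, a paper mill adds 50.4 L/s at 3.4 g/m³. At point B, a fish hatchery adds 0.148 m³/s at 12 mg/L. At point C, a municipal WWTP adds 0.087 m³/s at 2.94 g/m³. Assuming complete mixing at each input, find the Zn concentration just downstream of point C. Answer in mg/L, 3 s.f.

37.5 µg/L = 0.0375 mg/L.
50.4 L/s = 0.0504 m³/s.
After input A: C = (2.3·0.0375 + 0.0504·3.4) / 2.35 = 0.1096 mg/L.
After input B: C = (2.35·0.1096 + 0.148·12) / 2.498 = 0.814 mg/L.
After input C: C = (2.498·0.814 + 0.087·2.94) / 2.585 = 0.8855 mg/L.

0.886 mg/L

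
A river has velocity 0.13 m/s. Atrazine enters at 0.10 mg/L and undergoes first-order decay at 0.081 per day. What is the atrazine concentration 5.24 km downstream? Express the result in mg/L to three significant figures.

Travel time t = 5.24 km / 0.13 m/s = 5240/0.13 = 4.031e+04 s = 0.4665 d.
First-order decay: C = 0.10·exp(−0.081·0.4665) = 0.10·0.9629 = 0.09629 mg/L.

0.0963 mg/L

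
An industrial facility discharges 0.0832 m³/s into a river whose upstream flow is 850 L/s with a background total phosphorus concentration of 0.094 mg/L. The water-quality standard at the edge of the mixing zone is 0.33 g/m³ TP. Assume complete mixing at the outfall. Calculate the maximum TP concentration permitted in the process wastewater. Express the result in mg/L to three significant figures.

850 L/s = 0.85 m³/s.
Mass balance: 0.33·0.9332 = 0.0832·Cₑ + 0.85·0.094.
Cₑ = (0.308 − 0.0799) / 0.0832 = 2.741 mg/L.

2.74 mg/L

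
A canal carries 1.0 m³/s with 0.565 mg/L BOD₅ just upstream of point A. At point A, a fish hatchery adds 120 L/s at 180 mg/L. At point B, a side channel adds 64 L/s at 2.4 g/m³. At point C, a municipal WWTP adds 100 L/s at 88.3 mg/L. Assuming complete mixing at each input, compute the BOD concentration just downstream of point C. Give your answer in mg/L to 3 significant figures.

24.3 mg/L

120 L/s = 0.12 m³/s.
After input A: C = (1·0.565 + 0.12·180) / 1.12 = 19.79 mg/L.
64 L/s = 0.064 m³/s.
After input B: C = (1.12·19.79 + 0.064·2.4) / 1.184 = 18.85 mg/L.
100 L/s = 0.1 m³/s.
After input C: C = (1.184·18.85 + 0.1·88.3) / 1.284 = 24.26 mg/L.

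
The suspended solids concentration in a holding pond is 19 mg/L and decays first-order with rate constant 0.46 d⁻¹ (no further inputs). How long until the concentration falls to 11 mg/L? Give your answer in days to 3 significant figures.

1.19 d

t = ln(C₀/C)/k = ln(19/11)/0.46 = 0.5465/0.46 = 1.188 d.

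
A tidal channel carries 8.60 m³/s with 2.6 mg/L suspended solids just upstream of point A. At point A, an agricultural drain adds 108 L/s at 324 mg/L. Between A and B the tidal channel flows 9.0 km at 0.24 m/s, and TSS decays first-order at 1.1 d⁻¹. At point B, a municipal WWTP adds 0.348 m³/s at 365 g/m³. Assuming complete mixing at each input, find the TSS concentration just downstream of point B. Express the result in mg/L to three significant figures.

108 L/s = 0.108 m³/s.
After input A: C = (8.6·2.6 + 0.108·324) / 8.708 = 6.586 mg/L.
Over the 9.0 km reach to input B (t = 3.75e+04 s = 0.434 d), decay gives C = 6.586·exp(−1.1·0.434) = 4.086 mg/L.
After input B: C = (8.708·4.086 + 0.348·365) / 9.056 = 17.95 mg/L.

18.0 mg/L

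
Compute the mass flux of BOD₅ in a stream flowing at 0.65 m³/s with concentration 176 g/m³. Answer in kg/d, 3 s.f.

9880 kg/d

Mass flux = Q·C = 0.65 m³/s × 176 g/m³ = 114.4 g/s.
= 114.4 g/s × 86.4 = 9884 kg/d.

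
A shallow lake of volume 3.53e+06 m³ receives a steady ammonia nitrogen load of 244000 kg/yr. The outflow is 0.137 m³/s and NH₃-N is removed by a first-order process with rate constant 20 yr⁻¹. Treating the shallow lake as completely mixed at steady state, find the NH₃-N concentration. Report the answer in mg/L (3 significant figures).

3.26 mg/L

Outflow Q = 0.137 m³/s × 3.156e+07 s/yr = 4.323e+06 m³/yr.
Steady-state CSTR mass balance: W = Q·C + k·V·C, so C = W/(Q + kV).
Q + kV = 4.323e+06 + 20·3.53e+06 = 7.492e+07 m³/yr.
C = 244000/7.492e+07 = 0.003257 kg/m³ = 3.257 mg/L.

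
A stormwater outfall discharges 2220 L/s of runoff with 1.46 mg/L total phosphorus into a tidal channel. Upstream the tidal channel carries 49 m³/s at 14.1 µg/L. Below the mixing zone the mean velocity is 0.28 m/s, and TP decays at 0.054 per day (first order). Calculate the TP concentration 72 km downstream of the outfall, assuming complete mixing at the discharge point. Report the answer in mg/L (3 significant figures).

2220 L/s = 2.22 m³/s.
14.1 µg/L = 0.0141 mg/L.
After complete mixing, C₀ = (2.22·1.46 + 49·0.0141) / 51.22 = 0.07677 mg/L.
Travel time t = 7.2e+04 m / 0.28 m/s = 2.571e+05 s = 2.976 d.
C = 0.07677·exp(−0.054·2.976) = 0.07677·0.8515 = 0.06537 mg/L.

0.0654 mg/L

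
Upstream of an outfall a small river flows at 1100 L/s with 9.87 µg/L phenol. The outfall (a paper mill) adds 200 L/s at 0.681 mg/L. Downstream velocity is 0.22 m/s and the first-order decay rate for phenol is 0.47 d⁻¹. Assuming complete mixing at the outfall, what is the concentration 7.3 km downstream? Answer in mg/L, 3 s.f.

0.0944 mg/L

200 L/s = 0.2 m³/s.
1100 L/s = 1.1 m³/s.
9.87 µg/L = 0.00987 mg/L.
After complete mixing, C₀ = (0.2·0.681 + 1.1·0.00987) / 1.3 = 0.1131 mg/L.
Travel time t = 7300 m / 0.22 m/s = 3.318e+04 s = 0.384 d.
C = 0.1131·exp(−0.47·0.384) = 0.1131·0.8349 = 0.09444 mg/L.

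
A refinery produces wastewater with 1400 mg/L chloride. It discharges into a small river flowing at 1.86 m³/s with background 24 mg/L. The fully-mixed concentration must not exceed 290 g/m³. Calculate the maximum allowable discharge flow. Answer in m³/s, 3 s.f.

0.446 m³/s

Mass balance at complete mixing: C_std·(Q_w + Q_r) = Q_w·C_e + Q_r·C_b.
Rearranging, Q_w = Q_r·(C_std − C_b)/(C_e − C_std) = 1.86·(290 − 24) / (1400 − 290) = 0.4457 m³/s.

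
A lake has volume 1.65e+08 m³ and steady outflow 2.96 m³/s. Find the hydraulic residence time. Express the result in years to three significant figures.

Q = 2.96 m³/s × 3.156e+07 s/yr = 9.341e+07 m³/yr.
Hydraulic residence time τ = V/Q = 1.65e+08/9.341e+07 = 1.766 yr.

1.77 yr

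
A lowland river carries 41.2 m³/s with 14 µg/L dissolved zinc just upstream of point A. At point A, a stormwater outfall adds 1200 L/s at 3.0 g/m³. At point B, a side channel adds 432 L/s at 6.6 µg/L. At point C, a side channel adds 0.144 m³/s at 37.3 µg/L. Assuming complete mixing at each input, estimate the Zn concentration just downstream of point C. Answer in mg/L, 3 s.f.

0.0974 mg/L

14 µg/L = 0.014 mg/L.
1200 L/s = 1.2 m³/s.
After input A: C = (41.2·0.014 + 1.2·3) / 42.4 = 0.09851 mg/L.
432 L/s = 0.432 m³/s.
6.6 µg/L = 0.0066 mg/L.
After input B: C = (42.4·0.09851 + 0.432·0.0066) / 42.83 = 0.09758 mg/L.
37.3 µg/L = 0.0373 mg/L.
After input C: C = (42.83·0.09758 + 0.144·0.0373) / 42.98 = 0.09738 mg/L.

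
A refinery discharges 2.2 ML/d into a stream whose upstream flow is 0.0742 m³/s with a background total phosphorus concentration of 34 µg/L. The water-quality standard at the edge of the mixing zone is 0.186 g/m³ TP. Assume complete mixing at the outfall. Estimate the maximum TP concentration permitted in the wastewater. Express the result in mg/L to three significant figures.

0.629 mg/L

2.2 ML/d = 0.02546 m³/s.
34 µg/L = 0.034 mg/L.
Mass balance: 0.186·0.09966 = 0.02546·Cₑ + 0.0742·0.034.
Cₑ = (0.01854 − 0.002523) / 0.02546 = 0.6289 mg/L.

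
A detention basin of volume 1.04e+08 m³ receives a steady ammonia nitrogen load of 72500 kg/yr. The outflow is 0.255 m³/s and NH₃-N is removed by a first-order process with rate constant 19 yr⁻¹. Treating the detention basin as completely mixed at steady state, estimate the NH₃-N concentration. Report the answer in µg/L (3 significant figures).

Outflow Q = 0.255 m³/s × 3.156e+07 s/yr = 8.047e+06 m³/yr.
Steady-state CSTR mass balance: W = Q·C + k·V·C, so C = W/(Q + kV).
Q + kV = 8.047e+06 + 19·1.04e+08 = 1.984e+09 m³/yr.
C = 72500/1.984e+09 = 3.654e-05 kg/m³ = 0.03654 mg/L = 36.54 µg/L.

36.5 µg/L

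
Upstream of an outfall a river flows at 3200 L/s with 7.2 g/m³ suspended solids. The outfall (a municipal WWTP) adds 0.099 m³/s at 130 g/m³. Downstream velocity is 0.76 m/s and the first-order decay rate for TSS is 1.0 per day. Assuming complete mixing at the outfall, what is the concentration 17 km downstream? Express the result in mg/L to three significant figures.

8.40 mg/L

3200 L/s = 3.2 m³/s.
After complete mixing, C₀ = (0.099·130 + 3.2·7.2) / 3.299 = 10.89 mg/L.
Travel time t = 1.7e+04 m / 0.76 m/s = 2.237e+04 s = 0.2589 d.
C = 10.89·exp(−1.0·0.2589) = 10.89·0.7719 = 8.402 mg/L.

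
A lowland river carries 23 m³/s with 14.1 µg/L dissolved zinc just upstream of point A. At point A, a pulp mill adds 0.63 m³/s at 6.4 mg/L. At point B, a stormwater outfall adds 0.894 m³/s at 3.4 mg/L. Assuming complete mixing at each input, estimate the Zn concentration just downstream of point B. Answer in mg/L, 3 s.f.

0.302 mg/L

14.1 µg/L = 0.0141 mg/L.
After input A: C = (23·0.0141 + 0.63·6.4) / 23.63 = 0.1844 mg/L.
After input B: C = (23.63·0.1844 + 0.894·3.4) / 24.52 = 0.3016 mg/L.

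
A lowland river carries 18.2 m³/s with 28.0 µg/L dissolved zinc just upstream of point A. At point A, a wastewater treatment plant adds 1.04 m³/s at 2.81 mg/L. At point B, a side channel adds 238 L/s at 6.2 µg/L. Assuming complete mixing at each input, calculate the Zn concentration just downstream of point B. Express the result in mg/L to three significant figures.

0.176 mg/L

28.0 µg/L = 0.028 mg/L.
After input A: C = (18.2·0.028 + 1.04·2.81) / 19.24 = 0.1784 mg/L.
238 L/s = 0.238 m³/s.
6.2 µg/L = 0.0062 mg/L.
After input B: C = (19.24·0.1784 + 0.238·0.0062) / 19.48 = 0.1763 mg/L.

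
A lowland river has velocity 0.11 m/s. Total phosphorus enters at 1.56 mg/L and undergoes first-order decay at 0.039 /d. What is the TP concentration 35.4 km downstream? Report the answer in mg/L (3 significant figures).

Travel time t = 35.4 km / 0.11 m/s = 3.54e+04/0.11 = 3.218e+05 s = 3.725 d.
First-order decay: C = 1.56·exp(−0.039·3.725) = 1.56·0.8648 = 1.349 mg/L.

1.35 mg/L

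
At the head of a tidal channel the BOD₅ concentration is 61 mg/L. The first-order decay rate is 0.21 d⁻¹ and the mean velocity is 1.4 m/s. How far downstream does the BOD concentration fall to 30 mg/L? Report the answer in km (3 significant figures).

409 km

From C = C₀·e^(−kt), t = ln(C₀/C)/k = ln(61/30)/0.21 = 0.7097/0.21 = 3.379 d.
Distance = v·t = 1.4 m/s × 2.92e+05 s = 4.088e+05 m = 408.8 km.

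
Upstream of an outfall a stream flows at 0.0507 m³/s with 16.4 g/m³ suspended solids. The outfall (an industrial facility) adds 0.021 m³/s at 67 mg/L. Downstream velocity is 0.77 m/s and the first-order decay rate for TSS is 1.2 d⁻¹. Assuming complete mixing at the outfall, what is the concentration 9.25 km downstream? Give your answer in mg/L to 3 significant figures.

26.4 mg/L

After complete mixing, C₀ = (0.021·67 + 0.0507·16.4) / 0.0717 = 31.22 mg/L.
Travel time t = 9250 m / 0.77 m/s = 1.201e+04 s = 0.139 d.
C = 31.22·exp(−1.2·0.139) = 31.22·0.8463 = 26.42 mg/L.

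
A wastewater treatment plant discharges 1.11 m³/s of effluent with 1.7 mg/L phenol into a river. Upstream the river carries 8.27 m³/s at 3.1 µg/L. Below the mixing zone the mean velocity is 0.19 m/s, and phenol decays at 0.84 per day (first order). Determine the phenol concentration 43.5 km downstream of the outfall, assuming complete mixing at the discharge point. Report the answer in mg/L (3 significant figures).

0.0220 mg/L

3.1 µg/L = 0.0031 mg/L.
After complete mixing, C₀ = (1.11·1.7 + 8.27·0.0031) / 9.38 = 0.2039 mg/L.
Travel time t = 4.35e+04 m / 0.19 m/s = 2.289e+05 s = 2.65 d.
C = 0.2039·exp(−0.84·2.65) = 0.2039·0.108 = 0.02202 mg/L.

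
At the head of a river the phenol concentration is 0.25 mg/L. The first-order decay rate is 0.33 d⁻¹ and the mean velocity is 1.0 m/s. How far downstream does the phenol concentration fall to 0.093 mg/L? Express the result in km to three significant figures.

From C = C₀·e^(−kt), t = ln(C₀/C)/k = ln(0.25/0.093)/0.33 = 0.9889/0.33 = 2.997 d.
Distance = v·t = 1.0 m/s × 2.589e+05 s = 2.589e+05 m = 258.9 km.

259 km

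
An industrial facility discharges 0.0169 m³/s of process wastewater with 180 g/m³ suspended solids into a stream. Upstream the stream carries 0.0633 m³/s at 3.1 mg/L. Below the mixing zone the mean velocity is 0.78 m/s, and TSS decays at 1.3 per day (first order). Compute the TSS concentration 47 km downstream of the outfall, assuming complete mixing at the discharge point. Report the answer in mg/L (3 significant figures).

After complete mixing, C₀ = (0.0169·180 + 0.0633·3.1) / 0.0802 = 40.38 mg/L.
Travel time t = 4.7e+04 m / 0.78 m/s = 6.026e+04 s = 0.6974 d.
C = 40.38·exp(−1.3·0.6974) = 40.38·0.4039 = 16.31 mg/L.

16.3 mg/L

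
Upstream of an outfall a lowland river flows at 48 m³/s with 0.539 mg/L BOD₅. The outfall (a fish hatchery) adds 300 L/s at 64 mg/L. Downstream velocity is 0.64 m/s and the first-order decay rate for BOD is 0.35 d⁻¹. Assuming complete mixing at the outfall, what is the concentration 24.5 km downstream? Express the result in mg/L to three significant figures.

300 L/s = 0.3 m³/s.
After complete mixing, C₀ = (0.3·64 + 48·0.539) / 48.3 = 0.9332 mg/L.
Travel time t = 2.45e+04 m / 0.64 m/s = 3.828e+04 s = 0.4431 d.
C = 0.9332·exp(−0.35·0.4431) = 0.9332·0.8564 = 0.7991 mg/L.

0.799 mg/L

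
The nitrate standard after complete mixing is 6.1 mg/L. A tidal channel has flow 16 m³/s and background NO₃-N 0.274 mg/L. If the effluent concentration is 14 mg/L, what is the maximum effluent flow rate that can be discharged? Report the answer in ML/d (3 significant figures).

1020 ML/d

Mass balance at complete mixing: C_std·(Q_w + Q_r) = Q_w·C_e + Q_r·C_b.
Rearranging, Q_w = Q_r·(C_std − C_b)/(C_e − C_std) = 16·(6.1 − 0.274) / (14 − 6.1) = 11.8 m³/s.
= 1019 ML/d.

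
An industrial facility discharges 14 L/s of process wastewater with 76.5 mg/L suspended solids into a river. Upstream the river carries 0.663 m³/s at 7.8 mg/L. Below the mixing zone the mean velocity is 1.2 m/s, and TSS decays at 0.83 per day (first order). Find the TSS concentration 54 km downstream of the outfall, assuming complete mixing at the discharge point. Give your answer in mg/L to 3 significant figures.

5.98 mg/L

14 L/s = 0.014 m³/s.
After complete mixing, C₀ = (0.014·76.5 + 0.663·7.8) / 0.677 = 9.221 mg/L.
Travel time t = 5.4e+04 m / 1.2 m/s = 4.5e+04 s = 0.5208 d.
C = 9.221·exp(−0.83·0.5208) = 9.221·0.649 = 5.984 mg/L.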